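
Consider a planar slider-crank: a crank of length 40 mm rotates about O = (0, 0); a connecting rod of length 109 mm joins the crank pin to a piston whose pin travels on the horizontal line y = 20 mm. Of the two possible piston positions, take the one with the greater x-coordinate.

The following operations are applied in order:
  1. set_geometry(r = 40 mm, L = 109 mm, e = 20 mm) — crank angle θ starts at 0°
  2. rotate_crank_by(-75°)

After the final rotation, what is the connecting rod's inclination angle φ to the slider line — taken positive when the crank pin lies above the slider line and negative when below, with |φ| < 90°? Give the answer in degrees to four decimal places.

-32.5445

set_geometry: r = 40 mm, L = 109 mm, e = 20 mm; θ ← 0°
rotate_crank_by(-75°): θ ← 0° -75° = -75°
crank pin P = (r cos θ, r sin θ) = (10.352762, -38.637033)
h = r sin θ − e = -38.637033 − 20 = -58.637033
sin φ = h / L = -58.637033 / 109 = -0.53795443
φ = arcsin(-0.53795443) = -32.544496°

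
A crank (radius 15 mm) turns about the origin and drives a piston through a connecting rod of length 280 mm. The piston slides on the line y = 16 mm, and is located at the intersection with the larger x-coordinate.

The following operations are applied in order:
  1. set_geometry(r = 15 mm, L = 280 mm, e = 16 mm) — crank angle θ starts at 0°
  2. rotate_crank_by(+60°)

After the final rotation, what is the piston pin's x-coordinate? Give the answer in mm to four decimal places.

set_geometry: r = 15 mm, L = 280 mm, e = 16 mm; θ ← 0°
rotate_crank_by(+60°): θ ← 0° +60° = 60°
crank pin P = (r cos θ, r sin θ) = (7.500000, 12.990381)
h = r sin θ − e = 12.990381 − 16 = -3.009619
x = r cos θ + √(L² − h²) = 7.500000 + √(78400.0 − 9.0578) = 7.500000 + 279.983825 = 287.483825

287.4838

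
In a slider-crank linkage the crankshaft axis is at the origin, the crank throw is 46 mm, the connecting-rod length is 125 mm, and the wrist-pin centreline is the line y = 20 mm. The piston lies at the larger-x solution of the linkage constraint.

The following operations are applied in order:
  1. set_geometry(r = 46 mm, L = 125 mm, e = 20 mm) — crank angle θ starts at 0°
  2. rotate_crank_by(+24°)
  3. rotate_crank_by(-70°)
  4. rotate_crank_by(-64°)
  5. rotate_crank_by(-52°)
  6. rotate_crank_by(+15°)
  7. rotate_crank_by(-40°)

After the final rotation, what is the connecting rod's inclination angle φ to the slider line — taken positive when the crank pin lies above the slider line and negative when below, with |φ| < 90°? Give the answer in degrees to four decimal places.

-6.6124

set_geometry: r = 46 mm, L = 125 mm, e = 20 mm; θ ← 0°
rotate_crank_by(+24°): θ ← 0° +24° = 24°
rotate_crank_by(-70°): θ ← 24° -70° = -46°
rotate_crank_by(-64°): θ ← -46° -64° = -110°
rotate_crank_by(-52°): θ ← -110° -52° = -162°
rotate_crank_by(+15°): θ ← -162° +15° = -147°
rotate_crank_by(-40°): θ ← -147° -40° = -187°
crank pin P = (r cos θ, r sin θ) = (-45.657123, 5.605990)
h = r sin θ − e = 5.605990 − 20 = -14.394010
sin φ = h / L = -14.394010 / 125 = -0.11515208
φ = arcsin(-0.11515208) = -6.612397°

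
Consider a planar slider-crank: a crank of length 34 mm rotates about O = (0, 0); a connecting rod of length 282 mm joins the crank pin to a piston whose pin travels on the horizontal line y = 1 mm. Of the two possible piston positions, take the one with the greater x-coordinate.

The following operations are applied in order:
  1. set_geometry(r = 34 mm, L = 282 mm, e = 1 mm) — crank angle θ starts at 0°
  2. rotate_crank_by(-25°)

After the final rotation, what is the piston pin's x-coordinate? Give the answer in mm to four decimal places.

312.3953

set_geometry: r = 34 mm, L = 282 mm, e = 1 mm; θ ← 0°
rotate_crank_by(-25°): θ ← 0° -25° = -25°
crank pin P = (r cos θ, r sin θ) = (30.814465, -14.369021)
h = r sin θ − e = -14.369021 − 1 = -15.369021
x = r cos θ + √(L² − h²) = 30.814465 + √(79524.0 − 236.2068) = 30.814465 + 281.580882 = 312.395347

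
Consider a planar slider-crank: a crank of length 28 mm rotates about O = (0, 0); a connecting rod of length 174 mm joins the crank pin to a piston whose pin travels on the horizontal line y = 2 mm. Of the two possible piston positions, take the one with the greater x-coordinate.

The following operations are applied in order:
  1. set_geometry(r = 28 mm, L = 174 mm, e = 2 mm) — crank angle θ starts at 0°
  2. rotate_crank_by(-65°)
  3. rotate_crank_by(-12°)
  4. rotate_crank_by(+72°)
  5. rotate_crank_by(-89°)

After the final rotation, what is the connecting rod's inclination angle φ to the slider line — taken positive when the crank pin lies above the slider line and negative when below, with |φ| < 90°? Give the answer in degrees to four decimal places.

-9.9054

set_geometry: r = 28 mm, L = 174 mm, e = 2 mm; θ ← 0°
rotate_crank_by(-65°): θ ← 0° -65° = -65°
rotate_crank_by(-12°): θ ← -65° -12° = -77°
rotate_crank_by(+72°): θ ← -77° +72° = -5°
rotate_crank_by(-89°): θ ← -5° -89° = -94°
crank pin P = (r cos θ, r sin θ) = (-1.953181, -27.931793)
h = r sin θ − e = -27.931793 − 2 = -29.931793
sin φ = h / L = -29.931793 / 174 = -0.17202180
φ = arcsin(-0.17202180) = -9.905392°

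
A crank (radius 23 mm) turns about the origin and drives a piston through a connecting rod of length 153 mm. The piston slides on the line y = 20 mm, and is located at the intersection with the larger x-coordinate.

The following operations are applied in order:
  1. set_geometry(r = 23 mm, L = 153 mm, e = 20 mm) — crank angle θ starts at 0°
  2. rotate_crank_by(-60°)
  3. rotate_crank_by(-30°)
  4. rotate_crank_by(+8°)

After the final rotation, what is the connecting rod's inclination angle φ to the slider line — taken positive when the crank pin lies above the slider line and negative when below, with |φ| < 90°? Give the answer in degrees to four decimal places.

set_geometry: r = 23 mm, L = 153 mm, e = 20 mm; θ ← 0°
rotate_crank_by(-60°): θ ← 0° -60° = -60°
rotate_crank_by(-30°): θ ← -60° -30° = -90°
rotate_crank_by(+8°): θ ← -90° +8° = -82°
crank pin P = (r cos θ, r sin θ) = (3.200981, -22.776166)
h = r sin θ − e = -22.776166 − 20 = -42.776166
sin φ = h / L = -42.776166 / 153 = -0.27958278
φ = arcsin(-0.27958278) = -16.235305°

-16.2353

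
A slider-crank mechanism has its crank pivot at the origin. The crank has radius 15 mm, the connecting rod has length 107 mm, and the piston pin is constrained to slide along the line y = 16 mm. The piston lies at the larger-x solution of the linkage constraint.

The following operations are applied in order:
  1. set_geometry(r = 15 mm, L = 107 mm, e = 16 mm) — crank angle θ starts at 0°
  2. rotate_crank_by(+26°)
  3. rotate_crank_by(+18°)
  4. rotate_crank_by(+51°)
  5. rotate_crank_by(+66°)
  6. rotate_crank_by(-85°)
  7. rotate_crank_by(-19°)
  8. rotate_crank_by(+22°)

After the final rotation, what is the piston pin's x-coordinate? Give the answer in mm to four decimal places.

109.8545

set_geometry: r = 15 mm, L = 107 mm, e = 16 mm; θ ← 0°
rotate_crank_by(+26°): θ ← 0° +26° = 26°
rotate_crank_by(+18°): θ ← 26° +18° = 44°
rotate_crank_by(+51°): θ ← 44° +51° = 95°
rotate_crank_by(+66°): θ ← 95° +66° = 161°
rotate_crank_by(-85°): θ ← 161° -85° = 76°
rotate_crank_by(-19°): θ ← 76° -19° = 57°
rotate_crank_by(+22°): θ ← 57° +22° = 79°
crank pin P = (r cos θ, r sin θ) = (2.862135, 14.724408)
h = r sin θ − e = 14.724408 − 16 = -1.275592
x = r cos θ + √(L² − h²) = 2.862135 + √(11449.0 − 1.6271) = 2.862135 + 106.992396 = 109.854531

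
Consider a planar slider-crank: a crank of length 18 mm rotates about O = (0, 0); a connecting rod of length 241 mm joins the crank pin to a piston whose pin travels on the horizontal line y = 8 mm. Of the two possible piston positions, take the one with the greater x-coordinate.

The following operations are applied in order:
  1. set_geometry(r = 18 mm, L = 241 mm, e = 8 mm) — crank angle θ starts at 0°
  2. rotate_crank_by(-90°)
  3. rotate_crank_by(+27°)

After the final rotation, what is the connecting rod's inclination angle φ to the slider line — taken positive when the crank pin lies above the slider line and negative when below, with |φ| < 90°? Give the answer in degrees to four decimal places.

set_geometry: r = 18 mm, L = 241 mm, e = 8 mm; θ ← 0°
rotate_crank_by(-90°): θ ← 0° -90° = -90°
rotate_crank_by(+27°): θ ← -90° +27° = -63°
crank pin P = (r cos θ, r sin θ) = (8.171829, -16.038117)
h = r sin θ − e = -16.038117 − 8 = -24.038117
sin φ = h / L = -24.038117 / 241 = -0.09974323
φ = arcsin(-0.09974323) = -5.724384°

-5.7244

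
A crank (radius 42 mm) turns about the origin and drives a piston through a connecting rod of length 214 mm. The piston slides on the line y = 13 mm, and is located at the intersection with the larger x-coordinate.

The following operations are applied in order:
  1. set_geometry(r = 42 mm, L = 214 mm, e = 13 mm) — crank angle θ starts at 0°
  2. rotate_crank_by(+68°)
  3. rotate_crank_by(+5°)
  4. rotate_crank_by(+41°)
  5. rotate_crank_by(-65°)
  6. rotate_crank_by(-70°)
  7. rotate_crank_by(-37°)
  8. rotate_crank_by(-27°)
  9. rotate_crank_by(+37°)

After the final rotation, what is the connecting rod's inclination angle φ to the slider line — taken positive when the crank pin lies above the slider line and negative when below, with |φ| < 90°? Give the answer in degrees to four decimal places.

set_geometry: r = 42 mm, L = 214 mm, e = 13 mm; θ ← 0°
rotate_crank_by(+68°): θ ← 0° +68° = 68°
rotate_crank_by(+5°): θ ← 68° +5° = 73°
rotate_crank_by(+41°): θ ← 73° +41° = 114°
rotate_crank_by(-65°): θ ← 114° -65° = 49°
rotate_crank_by(-70°): θ ← 49° -70° = -21°
rotate_crank_by(-37°): θ ← -21° -37° = -58°
rotate_crank_by(-27°): θ ← -58° -27° = -85°
rotate_crank_by(+37°): θ ← -85° +37° = -48°
crank pin P = (r cos θ, r sin θ) = (28.103485, -31.212083)
h = r sin θ − e = -31.212083 − 13 = -44.212083
sin φ = h / L = -44.212083 / 214 = -0.20659852
φ = arcsin(-0.20659852) = -11.923091°

-11.9231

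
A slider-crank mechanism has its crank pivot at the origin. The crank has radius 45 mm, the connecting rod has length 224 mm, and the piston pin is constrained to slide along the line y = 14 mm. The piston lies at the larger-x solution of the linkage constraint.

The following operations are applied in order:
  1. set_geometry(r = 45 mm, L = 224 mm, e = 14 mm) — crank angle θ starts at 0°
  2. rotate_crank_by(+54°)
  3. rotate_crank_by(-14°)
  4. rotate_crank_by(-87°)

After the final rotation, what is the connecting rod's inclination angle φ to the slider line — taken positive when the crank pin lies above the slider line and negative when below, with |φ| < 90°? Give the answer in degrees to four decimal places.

set_geometry: r = 45 mm, L = 224 mm, e = 14 mm; θ ← 0°
rotate_crank_by(+54°): θ ← 0° +54° = 54°
rotate_crank_by(-14°): θ ← 54° -14° = 40°
rotate_crank_by(-87°): θ ← 40° -87° = -47°
crank pin P = (r cos θ, r sin θ) = (30.689926, -32.910917)
h = r sin θ − e = -32.910917 − 14 = -46.910917
sin φ = h / L = -46.910917 / 224 = -0.20942373
φ = arcsin(-0.20942373) = -12.088584°

-12.0886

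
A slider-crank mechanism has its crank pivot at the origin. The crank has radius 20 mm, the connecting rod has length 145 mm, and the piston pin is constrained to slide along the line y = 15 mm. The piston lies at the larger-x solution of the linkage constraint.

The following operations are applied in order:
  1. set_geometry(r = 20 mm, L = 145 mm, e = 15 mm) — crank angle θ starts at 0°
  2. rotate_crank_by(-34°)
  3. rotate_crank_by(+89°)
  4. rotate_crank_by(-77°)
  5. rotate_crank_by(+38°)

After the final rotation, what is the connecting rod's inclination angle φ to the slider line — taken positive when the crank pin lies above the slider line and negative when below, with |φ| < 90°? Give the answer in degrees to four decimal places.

-3.7515

set_geometry: r = 20 mm, L = 145 mm, e = 15 mm; θ ← 0°
rotate_crank_by(-34°): θ ← 0° -34° = -34°
rotate_crank_by(+89°): θ ← -34° +89° = 55°
rotate_crank_by(-77°): θ ← 55° -77° = -22°
rotate_crank_by(+38°): θ ← -22° +38° = 16°
crank pin P = (r cos θ, r sin θ) = (19.225234, 5.512747)
h = r sin θ − e = 5.512747 − 15 = -9.487253
sin φ = h / L = -9.487253 / 145 = -0.06542933
φ = arcsin(-0.06542933) = -3.751504°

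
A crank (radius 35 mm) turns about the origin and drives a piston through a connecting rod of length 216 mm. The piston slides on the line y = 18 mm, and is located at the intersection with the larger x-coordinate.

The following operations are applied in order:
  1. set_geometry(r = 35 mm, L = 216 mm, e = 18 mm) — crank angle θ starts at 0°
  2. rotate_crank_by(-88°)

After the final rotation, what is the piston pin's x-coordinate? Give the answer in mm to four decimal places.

210.6236

set_geometry: r = 35 mm, L = 216 mm, e = 18 mm; θ ← 0°
rotate_crank_by(-88°): θ ← 0° -88° = -88°
crank pin P = (r cos θ, r sin θ) = (1.221482, -34.978679)
h = r sin θ − e = -34.978679 − 18 = -52.978679
x = r cos θ + √(L² − h²) = 1.221482 + √(46656.0 − 2806.7404) = 1.221482 + 209.402148 = 210.623630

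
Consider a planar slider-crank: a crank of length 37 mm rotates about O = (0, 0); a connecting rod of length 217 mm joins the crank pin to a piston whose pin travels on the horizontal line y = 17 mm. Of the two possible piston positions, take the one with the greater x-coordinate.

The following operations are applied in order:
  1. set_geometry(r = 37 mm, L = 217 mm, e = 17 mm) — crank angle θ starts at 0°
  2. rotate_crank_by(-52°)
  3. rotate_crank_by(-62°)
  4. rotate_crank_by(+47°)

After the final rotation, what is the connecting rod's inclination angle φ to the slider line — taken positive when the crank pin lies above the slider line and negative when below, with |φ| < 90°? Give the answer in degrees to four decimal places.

-13.6089

set_geometry: r = 37 mm, L = 217 mm, e = 17 mm; θ ← 0°
rotate_crank_by(-52°): θ ← 0° -52° = -52°
rotate_crank_by(-62°): θ ← -52° -62° = -114°
rotate_crank_by(+47°): θ ← -114° +47° = -67°
crank pin P = (r cos θ, r sin θ) = (14.457052, -34.058680)
h = r sin θ − e = -34.058680 − 17 = -51.058680
sin φ = h / L = -51.058680 / 217 = -0.23529345
φ = arcsin(-0.23529345) = -13.608922°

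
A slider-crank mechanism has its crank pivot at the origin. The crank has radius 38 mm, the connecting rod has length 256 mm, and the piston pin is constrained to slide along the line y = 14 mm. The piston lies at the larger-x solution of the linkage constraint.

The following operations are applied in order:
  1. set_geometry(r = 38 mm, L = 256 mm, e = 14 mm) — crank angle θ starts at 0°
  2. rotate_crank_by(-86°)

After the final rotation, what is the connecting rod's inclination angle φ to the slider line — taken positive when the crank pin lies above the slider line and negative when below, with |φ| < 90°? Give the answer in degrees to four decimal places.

set_geometry: r = 38 mm, L = 256 mm, e = 14 mm; θ ← 0°
rotate_crank_by(-86°): θ ← 0° -86° = -86°
crank pin P = (r cos θ, r sin θ) = (2.650746, -37.907434)
h = r sin θ − e = -37.907434 − 14 = -51.907434
sin φ = h / L = -51.907434 / 256 = -0.20276341
φ = arcsin(-0.20276341) = -11.698603°

-11.6986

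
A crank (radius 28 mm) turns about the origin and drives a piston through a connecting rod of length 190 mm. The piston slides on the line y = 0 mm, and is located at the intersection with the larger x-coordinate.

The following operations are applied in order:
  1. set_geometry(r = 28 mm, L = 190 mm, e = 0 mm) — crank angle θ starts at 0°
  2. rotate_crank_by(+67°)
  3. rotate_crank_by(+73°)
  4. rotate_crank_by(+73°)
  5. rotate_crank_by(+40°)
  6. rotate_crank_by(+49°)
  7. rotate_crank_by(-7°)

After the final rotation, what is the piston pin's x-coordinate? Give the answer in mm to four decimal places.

set_geometry: r = 28 mm, L = 190 mm, e = 0 mm; θ ← 0°
rotate_crank_by(+67°): θ ← 0° +67° = 67°
rotate_crank_by(+73°): θ ← 67° +73° = 140°
rotate_crank_by(+73°): θ ← 140° +73° = 213°
rotate_crank_by(+40°): θ ← 213° +40° = 253°
rotate_crank_by(+49°): θ ← 253° +49° = 302°
rotate_crank_by(-7°): θ ← 302° -7° = 295°
crank pin P = (r cos θ, r sin θ) = (11.833311, -25.376618)
h = r sin θ − e = -25.376618 − 0 = -25.376618
x = r cos θ + √(L² − h²) = 11.833311 + √(36100.0 − 643.9727) = 11.833311 + 188.297709 = 200.131020

200.1310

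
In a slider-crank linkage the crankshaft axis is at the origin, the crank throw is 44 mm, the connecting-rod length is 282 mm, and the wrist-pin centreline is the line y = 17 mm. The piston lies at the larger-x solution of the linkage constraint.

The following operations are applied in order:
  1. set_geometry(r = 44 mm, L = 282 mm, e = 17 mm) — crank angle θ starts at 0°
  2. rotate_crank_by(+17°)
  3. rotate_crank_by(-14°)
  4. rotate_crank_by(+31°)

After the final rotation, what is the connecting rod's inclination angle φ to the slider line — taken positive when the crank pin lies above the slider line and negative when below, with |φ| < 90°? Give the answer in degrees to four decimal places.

1.5452

set_geometry: r = 44 mm, L = 282 mm, e = 17 mm; θ ← 0°
rotate_crank_by(+17°): θ ← 0° +17° = 17°
rotate_crank_by(-14°): θ ← 17° -14° = 3°
rotate_crank_by(+31°): θ ← 3° +31° = 34°
crank pin P = (r cos θ, r sin θ) = (36.477653, 24.604488)
h = r sin θ − e = 24.604488 − 17 = 7.604488
sin φ = h / L = 7.604488 / 282 = 0.02696627
φ = arcsin(0.02696627) = 1.545241°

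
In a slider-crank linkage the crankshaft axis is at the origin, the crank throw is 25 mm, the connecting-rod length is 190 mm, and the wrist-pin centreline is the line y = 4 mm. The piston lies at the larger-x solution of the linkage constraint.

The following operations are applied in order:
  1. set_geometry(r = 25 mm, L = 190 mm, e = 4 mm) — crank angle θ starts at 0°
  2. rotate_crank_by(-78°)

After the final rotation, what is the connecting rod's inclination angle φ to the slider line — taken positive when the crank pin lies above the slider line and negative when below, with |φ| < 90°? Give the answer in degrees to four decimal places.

-8.6128

set_geometry: r = 25 mm, L = 190 mm, e = 4 mm; θ ← 0°
rotate_crank_by(-78°): θ ← 0° -78° = -78°
crank pin P = (r cos θ, r sin θ) = (5.197792, -24.453690)
h = r sin θ − e = -24.453690 − 4 = -28.453690
sin φ = h / L = -28.453690 / 190 = -0.14975626
φ = arcsin(-0.14975626) = -8.612802°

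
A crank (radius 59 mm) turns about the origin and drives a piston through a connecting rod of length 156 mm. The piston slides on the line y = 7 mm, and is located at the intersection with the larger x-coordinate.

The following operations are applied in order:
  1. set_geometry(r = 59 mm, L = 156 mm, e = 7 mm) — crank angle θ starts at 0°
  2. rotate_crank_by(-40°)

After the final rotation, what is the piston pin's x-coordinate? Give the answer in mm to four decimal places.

set_geometry: r = 59 mm, L = 156 mm, e = 7 mm; θ ← 0°
rotate_crank_by(-40°): θ ← 0° -40° = -40°
crank pin P = (r cos θ, r sin θ) = (45.196622, -37.924469)
h = r sin θ − e = -37.924469 − 7 = -44.924469
x = r cos θ + √(L² − h²) = 45.196622 + √(24336.0 − 2018.2079) = 45.196622 + 149.391406 = 194.588028

194.5880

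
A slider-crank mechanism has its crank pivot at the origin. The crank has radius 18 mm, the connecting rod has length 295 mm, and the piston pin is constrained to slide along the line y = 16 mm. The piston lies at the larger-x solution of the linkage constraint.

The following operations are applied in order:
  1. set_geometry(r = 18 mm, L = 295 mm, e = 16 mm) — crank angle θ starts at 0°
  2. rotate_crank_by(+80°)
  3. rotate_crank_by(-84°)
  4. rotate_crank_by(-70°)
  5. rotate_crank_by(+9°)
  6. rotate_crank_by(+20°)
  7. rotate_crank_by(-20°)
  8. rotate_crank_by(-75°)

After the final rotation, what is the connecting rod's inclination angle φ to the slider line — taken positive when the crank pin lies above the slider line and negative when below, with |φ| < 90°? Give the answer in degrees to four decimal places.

-5.3626

set_geometry: r = 18 mm, L = 295 mm, e = 16 mm; θ ← 0°
rotate_crank_by(+80°): θ ← 0° +80° = 80°
rotate_crank_by(-84°): θ ← 80° -84° = -4°
rotate_crank_by(-70°): θ ← -4° -70° = -74°
rotate_crank_by(+9°): θ ← -74° +9° = -65°
rotate_crank_by(+20°): θ ← -65° +20° = -45°
rotate_crank_by(-20°): θ ← -45° -20° = -65°
rotate_crank_by(-75°): θ ← -65° -75° = -140°
crank pin P = (r cos θ, r sin θ) = (-13.788800, -11.570177)
h = r sin θ − e = -11.570177 − 16 = -27.570177
sin φ = h / L = -27.570177 / 295 = -0.09345823
φ = arcsin(-0.09345823) = -5.362588°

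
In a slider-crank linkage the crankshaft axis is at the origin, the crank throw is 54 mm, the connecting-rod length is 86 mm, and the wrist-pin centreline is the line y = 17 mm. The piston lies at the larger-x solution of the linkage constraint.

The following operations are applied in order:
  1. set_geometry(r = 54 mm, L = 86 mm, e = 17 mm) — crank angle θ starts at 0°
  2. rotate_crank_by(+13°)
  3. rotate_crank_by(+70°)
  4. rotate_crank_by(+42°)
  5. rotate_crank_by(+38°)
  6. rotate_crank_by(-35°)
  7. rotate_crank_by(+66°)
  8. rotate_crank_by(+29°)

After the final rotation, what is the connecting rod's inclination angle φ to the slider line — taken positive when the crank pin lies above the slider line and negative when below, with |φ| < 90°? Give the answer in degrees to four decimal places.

-38.7487

set_geometry: r = 54 mm, L = 86 mm, e = 17 mm; θ ← 0°
rotate_crank_by(+13°): θ ← 0° +13° = 13°
rotate_crank_by(+70°): θ ← 13° +70° = 83°
rotate_crank_by(+42°): θ ← 83° +42° = 125°
rotate_crank_by(+38°): θ ← 125° +38° = 163°
rotate_crank_by(-35°): θ ← 163° -35° = 128°
rotate_crank_by(+66°): θ ← 128° +66° = 194°
rotate_crank_by(+29°): θ ← 194° +29° = 223°
crank pin P = (r cos θ, r sin θ) = (-39.493100, -36.827911)
h = r sin θ − e = -36.827911 − 17 = -53.827911
sin φ = h / L = -53.827911 / 86 = -0.62590595
φ = arcsin(-0.62590595) = -38.748712°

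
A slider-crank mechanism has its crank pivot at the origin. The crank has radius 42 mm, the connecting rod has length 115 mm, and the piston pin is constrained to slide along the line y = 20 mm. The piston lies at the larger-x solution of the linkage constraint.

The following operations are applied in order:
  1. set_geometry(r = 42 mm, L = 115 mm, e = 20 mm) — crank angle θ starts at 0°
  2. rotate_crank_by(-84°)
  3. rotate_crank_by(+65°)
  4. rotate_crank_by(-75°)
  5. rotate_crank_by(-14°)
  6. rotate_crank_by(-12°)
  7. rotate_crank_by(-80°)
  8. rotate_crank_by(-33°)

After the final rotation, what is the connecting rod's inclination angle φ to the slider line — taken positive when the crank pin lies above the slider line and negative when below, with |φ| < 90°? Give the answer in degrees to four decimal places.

6.7630

set_geometry: r = 42 mm, L = 115 mm, e = 20 mm; θ ← 0°
rotate_crank_by(-84°): θ ← 0° -84° = -84°
rotate_crank_by(+65°): θ ← -84° +65° = -19°
rotate_crank_by(-75°): θ ← -19° -75° = -94°
rotate_crank_by(-14°): θ ← -94° -14° = -108°
rotate_crank_by(-12°): θ ← -108° -12° = -120°
rotate_crank_by(-80°): θ ← -120° -80° = -200°
rotate_crank_by(-33°): θ ← -200° -33° = -233°
crank pin P = (r cos θ, r sin θ) = (-25.276231, 33.542691)
h = r sin θ − e = 33.542691 − 20 = 13.542691
sin φ = h / L = 13.542691 / 115 = 0.11776253
φ = arcsin(0.11776253) = 6.762990°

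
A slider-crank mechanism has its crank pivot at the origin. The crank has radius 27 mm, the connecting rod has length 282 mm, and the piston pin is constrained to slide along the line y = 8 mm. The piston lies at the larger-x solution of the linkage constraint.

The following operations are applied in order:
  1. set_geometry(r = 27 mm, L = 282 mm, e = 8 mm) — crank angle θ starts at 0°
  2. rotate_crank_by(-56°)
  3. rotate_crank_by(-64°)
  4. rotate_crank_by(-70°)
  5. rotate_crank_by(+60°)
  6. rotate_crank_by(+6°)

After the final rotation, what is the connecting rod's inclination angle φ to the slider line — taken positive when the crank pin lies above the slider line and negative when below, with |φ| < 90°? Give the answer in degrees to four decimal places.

-6.1853

set_geometry: r = 27 mm, L = 282 mm, e = 8 mm; θ ← 0°
rotate_crank_by(-56°): θ ← 0° -56° = -56°
rotate_crank_by(-64°): θ ← -56° -64° = -120°
rotate_crank_by(-70°): θ ← -120° -70° = -190°
rotate_crank_by(+60°): θ ← -190° +60° = -130°
rotate_crank_by(+6°): θ ← -130° +6° = -124°
crank pin P = (r cos θ, r sin θ) = (-15.098208, -22.384014)
h = r sin θ − e = -22.384014 − 8 = -30.384014
sin φ = h / L = -30.384014 / 282 = -0.10774473
φ = arcsin(-0.10774473) = -6.185326°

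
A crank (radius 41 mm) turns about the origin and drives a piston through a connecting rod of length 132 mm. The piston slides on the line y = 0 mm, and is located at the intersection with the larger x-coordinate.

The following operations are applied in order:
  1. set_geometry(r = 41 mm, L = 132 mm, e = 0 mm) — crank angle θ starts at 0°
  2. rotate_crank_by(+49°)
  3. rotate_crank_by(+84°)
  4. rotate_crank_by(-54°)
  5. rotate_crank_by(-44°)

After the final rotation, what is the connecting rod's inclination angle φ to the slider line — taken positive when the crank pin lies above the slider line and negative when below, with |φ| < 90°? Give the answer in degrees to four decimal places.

10.2624

set_geometry: r = 41 mm, L = 132 mm, e = 0 mm; θ ← 0°
rotate_crank_by(+49°): θ ← 0° +49° = 49°
rotate_crank_by(+84°): θ ← 49° +84° = 133°
rotate_crank_by(-54°): θ ← 133° -54° = 79°
rotate_crank_by(-44°): θ ← 79° -44° = 35°
crank pin P = (r cos θ, r sin θ) = (33.585234, 23.516634)
h = r sin θ − e = 23.516634 − 0 = 23.516634
sin φ = h / L = 23.516634 / 132 = 0.17815632
φ = arcsin(0.17815632) = 10.262389°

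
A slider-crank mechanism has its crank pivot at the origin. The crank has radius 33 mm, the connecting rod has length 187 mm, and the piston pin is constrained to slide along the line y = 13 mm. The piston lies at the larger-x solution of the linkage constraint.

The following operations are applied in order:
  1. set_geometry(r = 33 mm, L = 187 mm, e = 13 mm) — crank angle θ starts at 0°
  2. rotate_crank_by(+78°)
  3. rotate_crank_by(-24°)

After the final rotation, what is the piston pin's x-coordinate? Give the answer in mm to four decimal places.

205.8946

set_geometry: r = 33 mm, L = 187 mm, e = 13 mm; θ ← 0°
rotate_crank_by(+78°): θ ← 0° +78° = 78°
rotate_crank_by(-24°): θ ← 78° -24° = 54°
crank pin P = (r cos θ, r sin θ) = (19.396913, 26.697561)
h = r sin θ − e = 26.697561 − 13 = 13.697561
x = r cos θ + √(L² − h²) = 19.396913 + √(34969.0 − 187.6232) = 19.396913 + 186.497659 = 205.894572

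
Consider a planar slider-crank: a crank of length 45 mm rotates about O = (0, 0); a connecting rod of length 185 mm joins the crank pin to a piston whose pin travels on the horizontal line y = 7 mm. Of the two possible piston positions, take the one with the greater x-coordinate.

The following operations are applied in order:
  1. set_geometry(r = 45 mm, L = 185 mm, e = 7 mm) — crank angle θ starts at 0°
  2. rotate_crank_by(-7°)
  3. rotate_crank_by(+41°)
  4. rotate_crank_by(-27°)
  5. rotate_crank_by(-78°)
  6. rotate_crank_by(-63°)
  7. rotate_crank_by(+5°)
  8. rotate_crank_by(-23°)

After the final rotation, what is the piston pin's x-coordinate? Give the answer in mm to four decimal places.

set_geometry: r = 45 mm, L = 185 mm, e = 7 mm; θ ← 0°
rotate_crank_by(-7°): θ ← 0° -7° = -7°
rotate_crank_by(+41°): θ ← -7° +41° = 34°
rotate_crank_by(-27°): θ ← 34° -27° = 7°
rotate_crank_by(-78°): θ ← 7° -78° = -71°
rotate_crank_by(-63°): θ ← -71° -63° = -134°
rotate_crank_by(+5°): θ ← -134° +5° = -129°
rotate_crank_by(-23°): θ ← -129° -23° = -152°
crank pin P = (r cos θ, r sin θ) = (-39.732642, -21.126220)
h = r sin θ − e = -21.126220 − 7 = -28.126220
x = r cos θ + √(L² − h²) = -39.732642 + √(34225.0 − 791.0843) = -39.732642 + 182.849435 = 143.116793

143.1168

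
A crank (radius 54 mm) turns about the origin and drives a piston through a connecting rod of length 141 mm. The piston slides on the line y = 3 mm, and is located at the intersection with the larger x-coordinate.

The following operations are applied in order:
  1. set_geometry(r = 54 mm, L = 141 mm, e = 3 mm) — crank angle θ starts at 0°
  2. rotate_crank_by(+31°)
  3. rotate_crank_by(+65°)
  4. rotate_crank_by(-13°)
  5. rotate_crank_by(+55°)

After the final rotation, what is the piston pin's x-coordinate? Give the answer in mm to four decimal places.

set_geometry: r = 54 mm, L = 141 mm, e = 3 mm; θ ← 0°
rotate_crank_by(+31°): θ ← 0° +31° = 31°
rotate_crank_by(+65°): θ ← 31° +65° = 96°
rotate_crank_by(-13°): θ ← 96° -13° = 83°
rotate_crank_by(+55°): θ ← 83° +55° = 138°
crank pin P = (r cos θ, r sin θ) = (-40.129821, 36.133053)
h = r sin θ − e = 36.133053 − 3 = 33.133053
x = r cos θ + √(L² − h²) = -40.129821 + √(19881.0 − 1097.7992) = -40.129821 + 137.051818 = 96.921997

96.9220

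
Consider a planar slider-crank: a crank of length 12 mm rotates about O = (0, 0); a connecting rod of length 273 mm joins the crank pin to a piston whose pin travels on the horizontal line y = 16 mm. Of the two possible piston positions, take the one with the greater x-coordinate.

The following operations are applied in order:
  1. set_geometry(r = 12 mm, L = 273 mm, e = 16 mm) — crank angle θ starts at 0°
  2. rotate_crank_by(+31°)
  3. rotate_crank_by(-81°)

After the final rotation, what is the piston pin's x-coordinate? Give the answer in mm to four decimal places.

set_geometry: r = 12 mm, L = 273 mm, e = 16 mm; θ ← 0°
rotate_crank_by(+31°): θ ← 0° +31° = 31°
rotate_crank_by(-81°): θ ← 31° -81° = -50°
crank pin P = (r cos θ, r sin θ) = (7.713451, -9.192533)
h = r sin θ − e = -9.192533 − 16 = -25.192533
x = r cos θ + √(L² − h²) = 7.713451 + √(74529.0 − 634.6637) = 7.713451 + 271.835127 = 279.548578

279.5486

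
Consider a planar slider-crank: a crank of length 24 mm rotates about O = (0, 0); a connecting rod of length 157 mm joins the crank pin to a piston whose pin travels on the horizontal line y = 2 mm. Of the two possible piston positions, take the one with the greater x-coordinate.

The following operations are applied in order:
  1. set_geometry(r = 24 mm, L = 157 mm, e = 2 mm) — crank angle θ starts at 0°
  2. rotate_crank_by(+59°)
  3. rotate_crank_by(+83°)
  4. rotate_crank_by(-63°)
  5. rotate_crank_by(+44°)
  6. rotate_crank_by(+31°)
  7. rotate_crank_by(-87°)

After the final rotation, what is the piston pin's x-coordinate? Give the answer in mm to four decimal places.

set_geometry: r = 24 mm, L = 157 mm, e = 2 mm; θ ← 0°
rotate_crank_by(+59°): θ ← 0° +59° = 59°
rotate_crank_by(+83°): θ ← 59° +83° = 142°
rotate_crank_by(-63°): θ ← 142° -63° = 79°
rotate_crank_by(+44°): θ ← 79° +44° = 123°
rotate_crank_by(+31°): θ ← 123° +31° = 154°
rotate_crank_by(-87°): θ ← 154° -87° = 67°
crank pin P = (r cos θ, r sin θ) = (9.377547, 22.092116)
h = r sin θ − e = 22.092116 − 2 = 20.092116
x = r cos θ + √(L² − h²) = 9.377547 + √(24649.0 − 403.6931) = 9.377547 + 155.709046 = 165.086593

165.0866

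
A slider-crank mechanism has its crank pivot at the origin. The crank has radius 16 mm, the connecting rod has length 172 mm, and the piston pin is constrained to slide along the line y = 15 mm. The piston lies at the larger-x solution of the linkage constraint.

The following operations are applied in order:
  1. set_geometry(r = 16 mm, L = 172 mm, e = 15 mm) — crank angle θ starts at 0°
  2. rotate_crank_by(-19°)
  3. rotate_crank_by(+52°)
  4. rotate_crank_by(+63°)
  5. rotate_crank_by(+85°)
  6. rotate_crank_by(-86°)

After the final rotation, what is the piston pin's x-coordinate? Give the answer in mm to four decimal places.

set_geometry: r = 16 mm, L = 172 mm, e = 15 mm; θ ← 0°
rotate_crank_by(-19°): θ ← 0° -19° = -19°
rotate_crank_by(+52°): θ ← -19° +52° = 33°
rotate_crank_by(+63°): θ ← 33° +63° = 96°
rotate_crank_by(+85°): θ ← 96° +85° = 181°
rotate_crank_by(-86°): θ ← 181° -86° = 95°
crank pin P = (r cos θ, r sin θ) = (-1.394492, 15.939115)
h = r sin θ − e = 15.939115 − 15 = 0.939115
x = r cos θ + √(L² − h²) = -1.394492 + √(29584.0 − 0.8819) = -1.394492 + 171.997436 = 170.602944

170.6029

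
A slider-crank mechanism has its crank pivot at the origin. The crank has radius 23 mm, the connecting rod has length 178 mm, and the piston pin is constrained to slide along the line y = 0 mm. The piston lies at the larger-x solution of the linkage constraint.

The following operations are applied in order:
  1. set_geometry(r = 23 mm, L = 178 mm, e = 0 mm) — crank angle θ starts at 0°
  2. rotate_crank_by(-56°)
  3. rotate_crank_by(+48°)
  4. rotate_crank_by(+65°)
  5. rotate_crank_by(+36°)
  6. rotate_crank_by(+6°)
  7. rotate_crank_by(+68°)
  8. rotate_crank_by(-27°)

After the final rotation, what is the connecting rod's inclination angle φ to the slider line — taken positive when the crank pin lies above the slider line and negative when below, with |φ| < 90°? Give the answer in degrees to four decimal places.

set_geometry: r = 23 mm, L = 178 mm, e = 0 mm; θ ← 0°
rotate_crank_by(-56°): θ ← 0° -56° = -56°
rotate_crank_by(+48°): θ ← -56° +48° = -8°
rotate_crank_by(+65°): θ ← -8° +65° = 57°
rotate_crank_by(+36°): θ ← 57° +36° = 93°
rotate_crank_by(+6°): θ ← 93° +6° = 99°
rotate_crank_by(+68°): θ ← 99° +68° = 167°
rotate_crank_by(-27°): θ ← 167° -27° = 140°
crank pin P = (r cos θ, r sin θ) = (-17.619022, 14.784115)
h = r sin θ − e = 14.784115 − 0 = 14.784115
sin φ = h / L = 14.784115 / 178 = 0.08305683
φ = arcsin(0.08305683) = 4.764294°

4.7643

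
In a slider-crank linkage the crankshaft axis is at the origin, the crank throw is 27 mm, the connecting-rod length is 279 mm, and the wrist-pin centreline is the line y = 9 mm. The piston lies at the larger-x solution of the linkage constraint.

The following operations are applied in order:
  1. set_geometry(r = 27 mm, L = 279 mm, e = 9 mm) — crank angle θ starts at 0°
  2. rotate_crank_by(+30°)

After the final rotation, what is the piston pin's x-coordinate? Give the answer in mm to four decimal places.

set_geometry: r = 27 mm, L = 279 mm, e = 9 mm; θ ← 0°
rotate_crank_by(+30°): θ ← 0° +30° = 30°
crank pin P = (r cos θ, r sin θ) = (23.382686, 13.500000)
h = r sin θ − e = 13.500000 − 9 = 4.500000
x = r cos θ + √(L² − h²) = 23.382686 + √(77841.0 − 20.2500) = 23.382686 + 278.963707 = 302.346393

302.3464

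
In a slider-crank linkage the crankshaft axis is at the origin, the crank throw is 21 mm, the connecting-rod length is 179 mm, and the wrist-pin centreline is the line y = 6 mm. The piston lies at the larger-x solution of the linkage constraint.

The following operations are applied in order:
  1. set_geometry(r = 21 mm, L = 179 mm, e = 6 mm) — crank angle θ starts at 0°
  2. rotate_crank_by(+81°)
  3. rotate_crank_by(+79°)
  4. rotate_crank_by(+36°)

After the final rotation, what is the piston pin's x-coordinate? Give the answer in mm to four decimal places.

set_geometry: r = 21 mm, L = 179 mm, e = 6 mm; θ ← 0°
rotate_crank_by(+81°): θ ← 0° +81° = 81°
rotate_crank_by(+79°): θ ← 81° +79° = 160°
rotate_crank_by(+36°): θ ← 160° +36° = 196°
crank pin P = (r cos θ, r sin θ) = (-20.186496, -5.788384)
h = r sin θ − e = -5.788384 − 6 = -11.788384
x = r cos θ + √(L² − h²) = -20.186496 + √(32041.0 − 138.9660) = -20.186496 + 178.611405 = 158.424909

158.4249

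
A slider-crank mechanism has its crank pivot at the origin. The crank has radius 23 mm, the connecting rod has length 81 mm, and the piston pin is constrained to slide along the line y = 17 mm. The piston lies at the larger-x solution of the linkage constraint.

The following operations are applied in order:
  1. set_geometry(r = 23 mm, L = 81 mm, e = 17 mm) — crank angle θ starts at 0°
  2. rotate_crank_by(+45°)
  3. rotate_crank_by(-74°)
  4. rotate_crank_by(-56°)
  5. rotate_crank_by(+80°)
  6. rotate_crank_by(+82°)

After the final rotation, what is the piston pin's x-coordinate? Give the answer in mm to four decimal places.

85.9930

set_geometry: r = 23 mm, L = 81 mm, e = 17 mm; θ ← 0°
rotate_crank_by(+45°): θ ← 0° +45° = 45°
rotate_crank_by(-74°): θ ← 45° -74° = -29°
rotate_crank_by(-56°): θ ← -29° -56° = -85°
rotate_crank_by(+80°): θ ← -85° +80° = -5°
rotate_crank_by(+82°): θ ← -5° +82° = 77°
crank pin P = (r cos θ, r sin θ) = (5.173874, 22.410511)
h = r sin θ − e = 22.410511 − 17 = 5.410511
x = r cos θ + √(L² − h²) = 5.173874 + √(6561.0 − 29.2736) = 5.173874 + 80.819097 = 85.992971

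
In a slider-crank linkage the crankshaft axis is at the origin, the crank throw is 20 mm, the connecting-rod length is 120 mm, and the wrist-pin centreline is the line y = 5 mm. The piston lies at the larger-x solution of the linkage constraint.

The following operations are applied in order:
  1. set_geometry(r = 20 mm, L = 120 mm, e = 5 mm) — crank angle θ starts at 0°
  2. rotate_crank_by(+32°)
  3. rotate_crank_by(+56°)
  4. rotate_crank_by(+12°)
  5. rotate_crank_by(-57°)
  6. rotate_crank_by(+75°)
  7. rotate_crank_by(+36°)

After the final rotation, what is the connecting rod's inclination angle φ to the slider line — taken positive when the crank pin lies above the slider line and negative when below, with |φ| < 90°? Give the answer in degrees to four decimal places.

set_geometry: r = 20 mm, L = 120 mm, e = 5 mm; θ ← 0°
rotate_crank_by(+32°): θ ← 0° +32° = 32°
rotate_crank_by(+56°): θ ← 32° +56° = 88°
rotate_crank_by(+12°): θ ← 88° +12° = 100°
rotate_crank_by(-57°): θ ← 100° -57° = 43°
rotate_crank_by(+75°): θ ← 43° +75° = 118°
rotate_crank_by(+36°): θ ← 118° +36° = 154°
crank pin P = (r cos θ, r sin θ) = (-17.975881, 8.767423)
h = r sin θ − e = 8.767423 − 5 = 3.767423
sin φ = h / L = 3.767423 / 120 = 0.03139519
φ = arcsin(0.03139519) = 1.799108°

1.7991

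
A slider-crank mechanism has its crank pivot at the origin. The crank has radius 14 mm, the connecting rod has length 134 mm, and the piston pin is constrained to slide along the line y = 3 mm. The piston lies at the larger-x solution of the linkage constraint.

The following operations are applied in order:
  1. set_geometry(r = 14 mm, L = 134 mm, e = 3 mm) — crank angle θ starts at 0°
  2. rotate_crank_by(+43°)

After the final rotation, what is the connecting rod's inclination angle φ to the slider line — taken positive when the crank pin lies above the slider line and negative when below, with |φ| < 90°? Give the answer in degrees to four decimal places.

set_geometry: r = 14 mm, L = 134 mm, e = 3 mm; θ ← 0°
rotate_crank_by(+43°): θ ← 0° +43° = 43°
crank pin P = (r cos θ, r sin θ) = (10.238952, 9.547977)
h = r sin θ − e = 9.547977 − 3 = 6.547977
sin φ = h / L = 6.547977 / 134 = 0.04886550
φ = arcsin(0.04886550) = 2.800902°

2.8009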